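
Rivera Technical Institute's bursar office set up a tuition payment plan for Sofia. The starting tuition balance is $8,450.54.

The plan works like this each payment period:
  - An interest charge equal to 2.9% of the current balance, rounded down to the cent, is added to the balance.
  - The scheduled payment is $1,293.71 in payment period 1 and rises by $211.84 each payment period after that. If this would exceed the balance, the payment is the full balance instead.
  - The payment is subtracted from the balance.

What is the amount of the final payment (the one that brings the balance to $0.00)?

$734.19

Payment period 1: $8,450.54 +$245.06 interest = $8,695.60; pay $1,293.71 → $7,401.89
Payment period 2: $7,401.89 +$214.65 interest = $7,616.54; pay $1,505.55 → $6,110.99
Payment period 3: $6,110.99 +$177.21 interest = $6,288.20; pay $1,717.39 → $4,570.81
Payment period 4: $4,570.81 +$132.55 interest = $4,703.36; pay $1,929.23 → $2,774.13
Payment period 5: $2,774.13 +$80.44 interest = $2,854.57; pay $2,141.07 → $713.50
Payment period 6: $713.50 +$20.69 interest = $734.19; pay $734.19 → $0.00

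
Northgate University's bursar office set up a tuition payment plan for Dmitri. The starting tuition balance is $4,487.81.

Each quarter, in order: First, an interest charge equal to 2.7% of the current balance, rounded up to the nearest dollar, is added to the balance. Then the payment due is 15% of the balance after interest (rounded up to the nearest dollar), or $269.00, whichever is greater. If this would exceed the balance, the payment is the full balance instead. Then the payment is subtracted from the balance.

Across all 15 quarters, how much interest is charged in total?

# | Opening | Interest | Payment | End bal
1 | $4,487.81 | $122.00 | $692.00 | $3,917.81
2 | $3,917.81 | $106.00 | $604.00 | $3,419.81
3 | $3,419.81 | $93.00 | $527.00 | $2,985.81
4 | $2,985.81 | $81.00 | $461.00 | $2,605.81
5 | $2,605.81 | $71.00 | $402.00 | $2,274.81
6 | $2,274.81 | $62.00 | $351.00 | $1,985.81
7 | $1,985.81 | $54.00 | $306.00 | $1,733.81
8 | $1,733.81 | $47.00 | $269.00 | $1,511.81
9 | $1,511.81 | $41.00 | $269.00 | $1,283.81
10 | $1,283.81 | $35.00 | $269.00 | $1,049.81
11 | $1,049.81 | $29.00 | $269.00 | $809.81
12 | $809.81 | $22.00 | $269.00 | $562.81
13 | $562.81 | $16.00 | $269.00 | $309.81
14 | $309.81 | $9.00 | $269.00 | $49.81
15 | $49.81 | $2.00 | $51.81 | $0.00
Total interest: $122.00 + $106.00 + $93.00 + $81.00 + $71.00 + $62.00 + $54.00 + $47.00 + $41.00 + $35.00 + $29.00 + $22.00 + $16.00 + $9.00 + $2.00 = $790.00

$790.00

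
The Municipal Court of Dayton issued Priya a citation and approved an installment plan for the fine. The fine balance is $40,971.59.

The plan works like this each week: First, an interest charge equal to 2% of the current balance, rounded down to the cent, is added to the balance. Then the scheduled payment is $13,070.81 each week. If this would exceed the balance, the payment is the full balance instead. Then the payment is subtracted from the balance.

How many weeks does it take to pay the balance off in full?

4

Week 1: opening $40,971.59; interest $819.43 → $41,791.02; payment $13,070.81; balance $28,720.21
Week 2: opening $28,720.21; interest $574.40 → $29,294.61; payment $13,070.81; balance $16,223.80
Week 3: opening $16,223.80; interest $324.47 → $16,548.27; payment $13,070.81; balance $3,477.46
Week 4: opening $3,477.46; interest $69.54 → $3,547.00; payment $3,547.00; balance $0.00
Balance reaches $0.00 in week 4.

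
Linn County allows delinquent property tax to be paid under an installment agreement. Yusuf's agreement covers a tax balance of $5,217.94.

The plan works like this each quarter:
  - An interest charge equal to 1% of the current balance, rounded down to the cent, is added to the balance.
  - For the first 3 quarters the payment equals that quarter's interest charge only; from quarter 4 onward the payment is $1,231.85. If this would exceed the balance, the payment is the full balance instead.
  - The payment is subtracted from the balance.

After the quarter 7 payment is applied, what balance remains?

$427.98

# | Opening | Interest | Payment | End bal
1 | $5,217.94 | $52.17 | $52.17 | $5,217.94
2 | $5,217.94 | $52.17 | $52.17 | $5,217.94
3 | $5,217.94 | $52.17 | $52.17 | $5,217.94
4 | $5,217.94 | $52.17 | $1,231.85 | $4,038.26
5 | $4,038.26 | $40.38 | $1,231.85 | $2,846.79
6 | $2,846.79 | $28.46 | $1,231.85 | $1,643.40
7 | $1,643.40 | $16.43 | $1,231.85 | $427.98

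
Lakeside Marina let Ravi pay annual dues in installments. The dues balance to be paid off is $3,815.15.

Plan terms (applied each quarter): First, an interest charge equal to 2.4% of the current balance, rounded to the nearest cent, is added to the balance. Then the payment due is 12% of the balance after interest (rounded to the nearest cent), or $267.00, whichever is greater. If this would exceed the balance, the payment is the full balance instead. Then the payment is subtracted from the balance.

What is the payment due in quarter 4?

$343.04

Quarter 1: $3,815.15 +$91.56 interest = $3,906.71; pay $468.81 → $3,437.90
Quarter 2: $3,437.90 +$82.51 interest = $3,520.41; pay $422.45 → $3,097.96
Quarter 3: $3,097.96 +$74.35 interest = $3,172.31; pay $380.68 → $2,791.63
Quarter 4: $2,791.63 +$67.00 interest = $2,858.63; pay $343.04 → $2,515.59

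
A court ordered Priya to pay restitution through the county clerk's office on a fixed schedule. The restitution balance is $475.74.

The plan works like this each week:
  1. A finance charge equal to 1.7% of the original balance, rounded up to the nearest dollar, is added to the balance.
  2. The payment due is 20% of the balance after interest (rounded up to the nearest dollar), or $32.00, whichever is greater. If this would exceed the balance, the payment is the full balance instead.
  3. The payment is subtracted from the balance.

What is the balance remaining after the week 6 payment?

# | Opening | Interest | Payment | End bal
1 | $475.74 | $9.00 | $97.00 | $387.74
2 | $387.74 | $9.00 | $80.00 | $316.74
3 | $316.74 | $9.00 | $66.00 | $259.74
4 | $259.74 | $9.00 | $54.00 | $214.74
5 | $214.74 | $9.00 | $45.00 | $178.74
6 | $178.74 | $9.00 | $38.00 | $149.74

$149.74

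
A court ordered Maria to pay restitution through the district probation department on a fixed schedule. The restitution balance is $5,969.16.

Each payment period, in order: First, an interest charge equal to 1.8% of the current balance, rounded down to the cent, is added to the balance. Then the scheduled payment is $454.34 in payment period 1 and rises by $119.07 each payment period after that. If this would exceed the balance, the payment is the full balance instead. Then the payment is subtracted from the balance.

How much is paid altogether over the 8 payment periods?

$6,524.66

Payment period 1: opening $5,969.16; interest $107.44 → $6,076.60; payment $454.34; balance $5,622.26
Payment period 2: opening $5,622.26; interest $101.20 → $5,723.46; payment $573.41; balance $5,150.05
Payment period 3: opening $5,150.05; interest $92.70 → $5,242.75; payment $692.48; balance $4,550.27
Payment period 4: opening $4,550.27; interest $81.90 → $4,632.17; payment $811.55; balance $3,820.62
Payment period 5: opening $3,820.62; interest $68.77 → $3,889.39; payment $930.62; balance $2,958.77
Payment period 6: opening $2,958.77; interest $53.25 → $3,012.02; payment $1,049.69; balance $1,962.33
Payment period 7: opening $1,962.33; interest $35.32 → $1,997.65; payment $1,168.76; balance $828.89
Payment period 8: opening $828.89; interest $14.92 → $843.81; payment $843.81; balance $0.00
Total paid: $6,524.66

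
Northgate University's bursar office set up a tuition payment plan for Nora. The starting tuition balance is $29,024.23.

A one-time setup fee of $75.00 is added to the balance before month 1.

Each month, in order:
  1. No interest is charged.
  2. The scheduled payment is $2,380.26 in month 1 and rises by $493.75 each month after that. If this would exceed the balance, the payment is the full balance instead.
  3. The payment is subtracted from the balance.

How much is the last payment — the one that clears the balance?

$2,068.66

Month 1: opening $29,099.23; payment $2,380.26; balance $26,718.97
Month 2: opening $26,718.97; payment $2,874.01; balance $23,844.96
Month 3: opening $23,844.96; payment $3,367.76; balance $20,477.20
Month 4: opening $20,477.20; payment $3,861.51; balance $16,615.69
Month 5: opening $16,615.69; payment $4,355.26; balance $12,260.43
Month 6: opening $12,260.43; payment $4,849.01; balance $7,411.42
Month 7: opening $7,411.42; payment $5,342.76; balance $2,068.66
Month 8: opening $2,068.66; payment $2,068.66; balance $0.00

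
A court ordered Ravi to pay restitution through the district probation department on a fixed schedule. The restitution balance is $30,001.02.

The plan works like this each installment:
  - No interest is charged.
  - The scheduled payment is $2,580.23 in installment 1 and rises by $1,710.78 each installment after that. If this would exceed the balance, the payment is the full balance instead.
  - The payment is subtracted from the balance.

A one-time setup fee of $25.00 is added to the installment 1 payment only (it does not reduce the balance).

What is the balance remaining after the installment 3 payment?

$17,127.99

# | Opening | Payment | Fee | End bal
1 | $30,001.02 | $2,580.23 | $25.00 | $27,420.79
2 | $27,420.79 | $4,291.01 | — | $23,129.78
3 | $23,129.78 | $6,001.79 | — | $17,127.99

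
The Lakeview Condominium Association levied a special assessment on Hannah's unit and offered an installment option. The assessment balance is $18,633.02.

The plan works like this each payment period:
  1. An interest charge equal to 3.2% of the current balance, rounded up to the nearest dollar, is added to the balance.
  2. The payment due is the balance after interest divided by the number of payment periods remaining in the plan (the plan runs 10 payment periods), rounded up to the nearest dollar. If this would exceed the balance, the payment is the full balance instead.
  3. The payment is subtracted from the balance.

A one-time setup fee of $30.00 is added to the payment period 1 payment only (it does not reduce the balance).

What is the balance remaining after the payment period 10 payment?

$0.00

Payment period 1: opening $18,633.02; interest $597.00 → $19,230.02; payment $1,924.00 (+ $30.00 fee); balance $17,306.02
Payment period 2: opening $17,306.02; interest $554.00 → $17,860.02; payment $1,985.00; balance $15,875.02
Payment period 3: opening $15,875.02; interest $509.00 → $16,384.02; payment $2,049.00; balance $14,335.02
Payment period 4: opening $14,335.02; interest $459.00 → $14,794.02; payment $2,114.00; balance $12,680.02
Payment period 5: opening $12,680.02; interest $406.00 → $13,086.02; payment $2,182.00; balance $10,904.02
Payment period 6: opening $10,904.02; interest $349.00 → $11,253.02; payment $2,251.00; balance $9,002.02
Payment period 7: opening $9,002.02; interest $289.00 → $9,291.02; payment $2,323.00; balance $6,968.02
Payment period 8: opening $6,968.02; interest $223.00 → $7,191.02; payment $2,398.00; balance $4,793.02
Payment period 9: opening $4,793.02; interest $154.00 → $4,947.02; payment $2,474.00; balance $2,473.02
Payment period 10: opening $2,473.02; interest $80.00 → $2,553.02; payment $2,553.02; balance $0.00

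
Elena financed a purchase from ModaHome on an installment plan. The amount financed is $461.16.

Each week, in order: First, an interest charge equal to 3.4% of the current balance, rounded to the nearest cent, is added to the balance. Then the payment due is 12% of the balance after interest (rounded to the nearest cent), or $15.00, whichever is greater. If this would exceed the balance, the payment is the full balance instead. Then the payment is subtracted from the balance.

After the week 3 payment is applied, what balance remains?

Week 1: opening $461.16; interest $15.68 → $476.84; payment $57.22; balance $419.62
Week 2: opening $419.62; interest $14.27 → $433.89; payment $52.07; balance $381.82
Week 3: opening $381.82; interest $12.98 → $394.80; payment $47.38; balance $347.42

$347.42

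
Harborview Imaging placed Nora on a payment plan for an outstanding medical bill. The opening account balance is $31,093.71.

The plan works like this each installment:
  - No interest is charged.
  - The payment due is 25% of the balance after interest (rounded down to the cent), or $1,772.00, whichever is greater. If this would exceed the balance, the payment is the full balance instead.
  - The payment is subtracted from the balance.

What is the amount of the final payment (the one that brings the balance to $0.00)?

$218.03

Installment 1: $31,093.71 − $7,773.42 → $23,320.29
Installment 2: $23,320.29 − $5,830.07 → $17,490.22
Installment 3: $17,490.22 − $4,372.55 → $13,117.67
Installment 4: $13,117.67 − $3,279.41 → $9,838.26
Installment 5: $9,838.26 − $2,459.56 → $7,378.70
Installment 6: $7,378.70 − $1,844.67 → $5,534.03
Installment 7: $5,534.03 − $1,772.00 → $3,762.03
Installment 8: $3,762.03 − $1,772.00 → $1,990.03
Installment 9: $1,990.03 − $1,772.00 → $218.03
Installment 10: $218.03 − $218.03 → $0.00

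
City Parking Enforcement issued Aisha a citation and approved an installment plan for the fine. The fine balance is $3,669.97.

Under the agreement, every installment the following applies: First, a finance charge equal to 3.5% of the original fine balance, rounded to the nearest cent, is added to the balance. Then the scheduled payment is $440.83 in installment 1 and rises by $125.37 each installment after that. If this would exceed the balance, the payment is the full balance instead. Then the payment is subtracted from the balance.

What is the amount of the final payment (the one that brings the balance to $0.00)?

$982.82

# | Opening | Interest | Payment | End bal
1 | $3,669.97 | $128.45 | $440.83 | $3,357.59
2 | $3,357.59 | $128.45 | $566.20 | $2,919.84
3 | $2,919.84 | $128.45 | $691.57 | $2,356.72
4 | $2,356.72 | $128.45 | $816.94 | $1,668.23
5 | $1,668.23 | $128.45 | $942.31 | $854.37
6 | $854.37 | $128.45 | $982.82 | $0.00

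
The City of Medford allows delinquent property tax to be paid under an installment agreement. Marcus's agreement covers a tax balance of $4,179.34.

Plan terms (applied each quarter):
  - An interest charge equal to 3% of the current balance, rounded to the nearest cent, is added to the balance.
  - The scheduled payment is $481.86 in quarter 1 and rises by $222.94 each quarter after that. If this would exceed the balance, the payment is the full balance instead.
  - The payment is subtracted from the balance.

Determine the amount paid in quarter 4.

$1,150.68

Quarter 1: $4,179.34 +$125.38 interest = $4,304.72; pay $481.86 → $3,822.86
Quarter 2: $3,822.86 +$114.69 interest = $3,937.55; pay $704.80 → $3,232.75
Quarter 3: $3,232.75 +$96.98 interest = $3,329.73; pay $927.74 → $2,401.99
Quarter 4: $2,401.99 +$72.06 interest = $2,474.05; pay $1,150.68 → $1,323.37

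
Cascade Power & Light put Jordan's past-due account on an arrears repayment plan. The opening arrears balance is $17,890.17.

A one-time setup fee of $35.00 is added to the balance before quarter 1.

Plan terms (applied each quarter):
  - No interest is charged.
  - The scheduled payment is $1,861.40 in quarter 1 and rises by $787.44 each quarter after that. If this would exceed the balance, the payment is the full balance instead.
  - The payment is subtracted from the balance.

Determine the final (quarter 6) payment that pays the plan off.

$743.77

Quarter 1: opening $17,925.17; payment $1,861.40; balance $16,063.77
Quarter 2: opening $16,063.77; payment $2,648.84; balance $13,414.93
Quarter 3: opening $13,414.93; payment $3,436.28; balance $9,978.65
Quarter 4: opening $9,978.65; payment $4,223.72; balance $5,754.93
Quarter 5: opening $5,754.93; payment $5,011.16; balance $743.77
Quarter 6: opening $743.77; payment $743.77; balance $0.00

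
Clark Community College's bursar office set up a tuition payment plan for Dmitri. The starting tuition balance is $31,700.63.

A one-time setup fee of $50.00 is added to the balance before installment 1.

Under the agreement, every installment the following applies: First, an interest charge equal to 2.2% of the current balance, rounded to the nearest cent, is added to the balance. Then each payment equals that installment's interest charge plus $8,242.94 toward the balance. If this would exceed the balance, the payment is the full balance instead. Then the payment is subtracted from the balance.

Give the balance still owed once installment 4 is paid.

$0.00

Installment 1: opening $31,750.63; interest $698.51 → $32,449.14; payment $8,941.45; balance $23,507.69
Installment 2: opening $23,507.69; interest $517.17 → $24,024.86; payment $8,760.11; balance $15,264.75
Installment 3: opening $15,264.75; interest $335.82 → $15,600.57; payment $8,578.76; balance $7,021.81
Installment 4: opening $7,021.81; interest $154.48 → $7,176.29; payment $7,176.29; balance $0.00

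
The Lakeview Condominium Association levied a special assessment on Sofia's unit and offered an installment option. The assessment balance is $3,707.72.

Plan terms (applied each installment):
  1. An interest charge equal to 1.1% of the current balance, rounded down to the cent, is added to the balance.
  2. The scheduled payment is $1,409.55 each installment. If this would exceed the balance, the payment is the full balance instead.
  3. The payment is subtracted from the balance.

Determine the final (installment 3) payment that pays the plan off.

$965.62

# | Opening | Interest | Payment | End bal
1 | $3,707.72 | $40.78 | $1,409.55 | $2,338.95
2 | $2,338.95 | $25.72 | $1,409.55 | $955.12
3 | $955.12 | $10.50 | $965.62 | $0.00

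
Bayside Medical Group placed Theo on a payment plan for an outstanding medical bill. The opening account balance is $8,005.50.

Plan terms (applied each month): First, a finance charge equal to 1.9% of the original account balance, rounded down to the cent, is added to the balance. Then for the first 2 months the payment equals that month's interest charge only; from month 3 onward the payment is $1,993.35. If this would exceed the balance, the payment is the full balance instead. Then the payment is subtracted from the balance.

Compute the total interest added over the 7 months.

$1,064.70

Month 1: $8,005.50 +$152.10 interest = $8,157.60; pay $152.10 → $8,005.50
Month 2: $8,005.50 +$152.10 interest = $8,157.60; pay $152.10 → $8,005.50
Month 3: $8,005.50 +$152.10 interest = $8,157.60; pay $1,993.35 → $6,164.25
Month 4: $6,164.25 +$152.10 interest = $6,316.35; pay $1,993.35 → $4,323.00
Month 5: $4,323.00 +$152.10 interest = $4,475.10; pay $1,993.35 → $2,481.75
Month 6: $2,481.75 +$152.10 interest = $2,633.85; pay $1,993.35 → $640.50
Month 7: $640.50 +$152.10 interest = $792.60; pay $792.60 → $0.00
Total interest: $152.10 + $152.10 + $152.10 + $152.10 + $152.10 + $152.10 + $152.10 = $1,064.70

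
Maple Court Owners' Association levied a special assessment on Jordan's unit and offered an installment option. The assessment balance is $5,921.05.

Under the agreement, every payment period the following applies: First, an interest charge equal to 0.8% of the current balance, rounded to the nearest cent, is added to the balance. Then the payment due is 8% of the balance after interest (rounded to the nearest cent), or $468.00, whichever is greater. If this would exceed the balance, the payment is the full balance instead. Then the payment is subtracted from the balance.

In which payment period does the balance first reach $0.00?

14

Payment period 1: $5,921.05 +$47.37 interest = $5,968.42; pay $477.47 → $5,490.95
Payment period 2: $5,490.95 +$43.93 interest = $5,534.88; pay $468.00 → $5,066.88
Payment period 3: $5,066.88 +$40.54 interest = $5,107.42; pay $468.00 → $4,639.42
Payment period 4: $4,639.42 +$37.12 interest = $4,676.54; pay $468.00 → $4,208.54
Payment period 5: $4,208.54 +$33.67 interest = $4,242.21; pay $468.00 → $3,774.21
Payment period 6: $3,774.21 +$30.19 interest = $3,804.40; pay $468.00 → $3,336.40
Payment period 7: $3,336.40 +$26.69 interest = $3,363.09; pay $468.00 → $2,895.09
Payment period 8: $2,895.09 +$23.16 interest = $2,918.25; pay $468.00 → $2,450.25
Payment period 9: $2,450.25 +$19.60 interest = $2,469.85; pay $468.00 → $2,001.85
Payment period 10: $2,001.85 +$16.01 interest = $2,017.86; pay $468.00 → $1,549.86
Payment period 11: $1,549.86 +$12.40 interest = $1,562.26; pay $468.00 → $1,094.26
Payment period 12: $1,094.26 +$8.75 interest = $1,103.01; pay $468.00 → $635.01
Payment period 13: $635.01 +$5.08 interest = $640.09; pay $468.00 → $172.09
Payment period 14: $172.09 +$1.38 interest = $173.47; pay $173.47 → $0.00
Balance reaches $0.00 in payment period 14.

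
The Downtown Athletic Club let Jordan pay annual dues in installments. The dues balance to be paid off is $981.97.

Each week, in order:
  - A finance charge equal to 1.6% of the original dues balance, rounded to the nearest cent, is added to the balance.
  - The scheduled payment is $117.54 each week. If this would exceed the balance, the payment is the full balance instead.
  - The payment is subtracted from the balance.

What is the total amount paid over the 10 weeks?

$1,139.07

Week 1: $981.97 +$15.71 interest = $997.68; pay $117.54 → $880.14
Week 2: $880.14 +$15.71 interest = $895.85; pay $117.54 → $778.31
Week 3: $778.31 +$15.71 interest = $794.02; pay $117.54 → $676.48
Week 4: $676.48 +$15.71 interest = $692.19; pay $117.54 → $574.65
Week 5: $574.65 +$15.71 interest = $590.36; pay $117.54 → $472.82
Week 6: $472.82 +$15.71 interest = $488.53; pay $117.54 → $370.99
Week 7: $370.99 +$15.71 interest = $386.70; pay $117.54 → $269.16
Week 8: $269.16 +$15.71 interest = $284.87; pay $117.54 → $167.33
Week 9: $167.33 +$15.71 interest = $183.04; pay $117.54 → $65.50
Week 10: $65.50 +$15.71 interest = $81.21; pay $81.21 → $0.00
Total paid: $1,139.07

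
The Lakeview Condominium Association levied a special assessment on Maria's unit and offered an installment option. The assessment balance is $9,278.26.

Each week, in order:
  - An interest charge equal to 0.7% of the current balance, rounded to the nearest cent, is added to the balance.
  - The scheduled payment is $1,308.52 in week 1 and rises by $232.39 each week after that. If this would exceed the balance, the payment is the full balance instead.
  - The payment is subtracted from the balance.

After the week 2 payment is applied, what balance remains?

# | Opening | Interest | Payment | End bal
1 | $9,278.26 | $64.95 | $1,308.52 | $8,034.69
2 | $8,034.69 | $56.24 | $1,540.91 | $6,550.02

$6,550.02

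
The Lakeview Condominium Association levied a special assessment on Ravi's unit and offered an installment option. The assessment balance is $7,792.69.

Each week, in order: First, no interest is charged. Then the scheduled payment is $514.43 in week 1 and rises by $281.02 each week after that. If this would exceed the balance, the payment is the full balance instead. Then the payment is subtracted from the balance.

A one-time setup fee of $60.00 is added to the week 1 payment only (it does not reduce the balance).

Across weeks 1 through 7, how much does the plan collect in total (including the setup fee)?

# | Opening | Payment | Fee | End bal
1 | $7,792.69 | $514.43 | $60.00 | $7,278.26
2 | $7,278.26 | $795.45 | — | $6,482.81
3 | $6,482.81 | $1,076.47 | — | $5,406.34
4 | $5,406.34 | $1,357.49 | — | $4,048.85
5 | $4,048.85 | $1,638.51 | — | $2,410.34
6 | $2,410.34 | $1,919.53 | — | $490.81
7 | $490.81 | $490.81 | — | $0.00
Total paid: $7,852.69

$7,852.69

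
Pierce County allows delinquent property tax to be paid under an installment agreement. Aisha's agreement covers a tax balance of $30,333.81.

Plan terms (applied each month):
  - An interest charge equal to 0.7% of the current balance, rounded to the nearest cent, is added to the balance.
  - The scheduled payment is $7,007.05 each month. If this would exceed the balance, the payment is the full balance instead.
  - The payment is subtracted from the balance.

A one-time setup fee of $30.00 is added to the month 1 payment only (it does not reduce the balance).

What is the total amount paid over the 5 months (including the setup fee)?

$30,946.53

Month 1: opening $30,333.81; interest $212.34 → $30,546.15; payment $7,007.05 (+ $30.00 fee); balance $23,539.10
Month 2: opening $23,539.10; interest $164.77 → $23,703.87; payment $7,007.05; balance $16,696.82
Month 3: opening $16,696.82; interest $116.88 → $16,813.70; payment $7,007.05; balance $9,806.65
Month 4: opening $9,806.65; interest $68.65 → $9,875.30; payment $7,007.05; balance $2,868.25
Month 5: opening $2,868.25; interest $20.08 → $2,888.33; payment $2,888.33; balance $0.00
Total paid: $30,946.53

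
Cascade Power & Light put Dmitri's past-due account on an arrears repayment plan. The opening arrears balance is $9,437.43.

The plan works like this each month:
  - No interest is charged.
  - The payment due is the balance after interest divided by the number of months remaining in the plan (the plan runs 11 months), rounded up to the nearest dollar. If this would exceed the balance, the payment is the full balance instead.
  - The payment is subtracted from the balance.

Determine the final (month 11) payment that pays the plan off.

Month 1: $9,437.43 − $858.00 → $8,579.43
Month 2: $8,579.43 − $858.00 → $7,721.43
Month 3: $7,721.43 − $858.00 → $6,863.43
Month 4: $6,863.43 − $858.00 → $6,005.43
Month 5: $6,005.43 − $858.00 → $5,147.43
Month 6: $5,147.43 − $858.00 → $4,289.43
Month 7: $4,289.43 − $858.00 → $3,431.43
Month 8: $3,431.43 − $858.00 → $2,573.43
Month 9: $2,573.43 − $858.00 → $1,715.43
Month 10: $1,715.43 − $858.00 → $857.43
Month 11: $857.43 − $857.43 → $0.00

$857.43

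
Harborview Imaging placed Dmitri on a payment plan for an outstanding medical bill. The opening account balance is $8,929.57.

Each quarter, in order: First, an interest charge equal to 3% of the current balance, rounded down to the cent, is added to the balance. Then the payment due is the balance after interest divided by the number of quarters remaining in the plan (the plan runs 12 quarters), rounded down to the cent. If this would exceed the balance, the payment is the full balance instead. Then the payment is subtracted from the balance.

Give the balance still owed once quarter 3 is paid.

Quarter 1: $8,929.57 +$267.88 interest = $9,197.45; pay $766.45 → $8,431.00
Quarter 2: $8,431.00 +$252.93 interest = $8,683.93; pay $789.44 → $7,894.49
Quarter 3: $7,894.49 +$236.83 interest = $8,131.32; pay $813.13 → $7,318.19

$7,318.19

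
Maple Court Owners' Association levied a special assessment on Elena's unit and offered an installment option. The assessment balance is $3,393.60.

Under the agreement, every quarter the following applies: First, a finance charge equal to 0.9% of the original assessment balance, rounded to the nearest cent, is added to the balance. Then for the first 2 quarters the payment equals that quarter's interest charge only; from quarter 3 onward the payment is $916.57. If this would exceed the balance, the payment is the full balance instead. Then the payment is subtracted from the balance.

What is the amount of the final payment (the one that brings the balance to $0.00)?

Quarter 1: opening $3,393.60; interest $30.54 → $3,424.14; payment $30.54; balance $3,393.60
Quarter 2: opening $3,393.60; interest $30.54 → $3,424.14; payment $30.54; balance $3,393.60
Quarter 3: opening $3,393.60; interest $30.54 → $3,424.14; payment $916.57; balance $2,507.57
Quarter 4: opening $2,507.57; interest $30.54 → $2,538.11; payment $916.57; balance $1,621.54
Quarter 5: opening $1,621.54; interest $30.54 → $1,652.08; payment $916.57; balance $735.51
Quarter 6: opening $735.51; interest $30.54 → $766.05; payment $766.05; balance $0.00

$766.05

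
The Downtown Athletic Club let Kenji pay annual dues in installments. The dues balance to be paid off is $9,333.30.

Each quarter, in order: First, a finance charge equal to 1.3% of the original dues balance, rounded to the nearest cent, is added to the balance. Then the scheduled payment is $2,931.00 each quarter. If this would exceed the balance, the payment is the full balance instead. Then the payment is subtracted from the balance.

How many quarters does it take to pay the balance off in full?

Quarter 1: opening $9,333.30; interest $121.33 → $9,454.63; payment $2,931.00; balance $6,523.63
Quarter 2: opening $6,523.63; interest $121.33 → $6,644.96; payment $2,931.00; balance $3,713.96
Quarter 3: opening $3,713.96; interest $121.33 → $3,835.29; payment $2,931.00; balance $904.29
Quarter 4: opening $904.29; interest $121.33 → $1,025.62; payment $1,025.62; balance $0.00
Balance reaches $0.00 in quarter 4.

4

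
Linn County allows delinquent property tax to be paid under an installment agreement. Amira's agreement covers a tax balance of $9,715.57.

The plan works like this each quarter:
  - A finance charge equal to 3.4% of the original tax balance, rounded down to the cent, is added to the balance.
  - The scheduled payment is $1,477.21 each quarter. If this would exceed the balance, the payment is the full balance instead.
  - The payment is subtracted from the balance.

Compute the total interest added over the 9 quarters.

$2,972.88

# | Opening | Interest | Payment | End bal
1 | $9,715.57 | $330.32 | $1,477.21 | $8,568.68
2 | $8,568.68 | $330.32 | $1,477.21 | $7,421.79
3 | $7,421.79 | $330.32 | $1,477.21 | $6,274.90
4 | $6,274.90 | $330.32 | $1,477.21 | $5,128.01
5 | $5,128.01 | $330.32 | $1,477.21 | $3,981.12
6 | $3,981.12 | $330.32 | $1,477.21 | $2,834.23
7 | $2,834.23 | $330.32 | $1,477.21 | $1,687.34
8 | $1,687.34 | $330.32 | $1,477.21 | $540.45
9 | $540.45 | $330.32 | $870.77 | $0.00
Total interest: $330.32 + $330.32 + $330.32 + $330.32 + $330.32 + $330.32 + $330.32 + $330.32 + $330.32 = $2,972.88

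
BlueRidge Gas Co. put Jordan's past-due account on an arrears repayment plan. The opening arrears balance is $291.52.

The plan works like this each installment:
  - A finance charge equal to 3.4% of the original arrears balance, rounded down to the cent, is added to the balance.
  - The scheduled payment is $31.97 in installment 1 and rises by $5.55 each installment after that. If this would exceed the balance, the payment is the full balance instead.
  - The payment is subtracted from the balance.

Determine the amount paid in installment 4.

Installment 1: opening $291.52; interest $9.91 → $301.43; payment $31.97; balance $269.46
Installment 2: opening $269.46; interest $9.91 → $279.37; payment $37.52; balance $241.85
Installment 3: opening $241.85; interest $9.91 → $251.76; payment $43.07; balance $208.69
Installment 4: opening $208.69; interest $9.91 → $218.60; payment $48.62; balance $169.98

$48.62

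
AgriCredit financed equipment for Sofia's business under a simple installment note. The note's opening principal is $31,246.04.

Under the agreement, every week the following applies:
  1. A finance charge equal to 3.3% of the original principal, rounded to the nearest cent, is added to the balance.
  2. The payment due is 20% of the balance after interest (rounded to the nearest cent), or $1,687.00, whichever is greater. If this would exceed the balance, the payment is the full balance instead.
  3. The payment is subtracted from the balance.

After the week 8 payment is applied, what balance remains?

$8,674.72

# | Opening | Interest | Payment | End bal
1 | $31,246.04 | $1,031.12 | $6,455.43 | $25,821.73
2 | $25,821.73 | $1,031.12 | $5,370.57 | $21,482.28
3 | $21,482.28 | $1,031.12 | $4,502.68 | $18,010.72
4 | $18,010.72 | $1,031.12 | $3,808.37 | $15,233.47
5 | $15,233.47 | $1,031.12 | $3,252.92 | $13,011.67
6 | $13,011.67 | $1,031.12 | $2,808.56 | $11,234.23
7 | $11,234.23 | $1,031.12 | $2,453.07 | $9,812.28
8 | $9,812.28 | $1,031.12 | $2,168.68 | $8,674.72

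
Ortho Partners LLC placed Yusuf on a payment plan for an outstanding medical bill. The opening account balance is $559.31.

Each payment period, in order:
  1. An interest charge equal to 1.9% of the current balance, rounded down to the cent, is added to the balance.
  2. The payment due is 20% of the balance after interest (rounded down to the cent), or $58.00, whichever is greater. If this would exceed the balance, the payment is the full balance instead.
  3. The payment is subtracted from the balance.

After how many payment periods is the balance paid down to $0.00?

Payment period 1: $559.31 +$10.62 interest = $569.93; pay $113.98 → $455.95
Payment period 2: $455.95 +$8.66 interest = $464.61; pay $92.92 → $371.69
Payment period 3: $371.69 +$7.06 interest = $378.75; pay $75.75 → $303.00
Payment period 4: $303.00 +$5.75 interest = $308.75; pay $61.75 → $247.00
Payment period 5: $247.00 +$4.69 interest = $251.69; pay $58.00 → $193.69
Payment period 6: $193.69 +$3.68 interest = $197.37; pay $58.00 → $139.37
Payment period 7: $139.37 +$2.64 interest = $142.01; pay $58.00 → $84.01
Payment period 8: $84.01 +$1.59 interest = $85.60; pay $58.00 → $27.60
Payment period 9: $27.60 +$0.52 interest = $28.12; pay $28.12 → $0.00
Balance reaches $0.00 in payment period 9.

9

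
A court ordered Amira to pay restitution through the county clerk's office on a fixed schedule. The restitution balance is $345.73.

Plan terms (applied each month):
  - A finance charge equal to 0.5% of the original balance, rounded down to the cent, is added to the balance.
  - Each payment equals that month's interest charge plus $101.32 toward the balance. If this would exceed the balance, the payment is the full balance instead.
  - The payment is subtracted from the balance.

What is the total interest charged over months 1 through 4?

Month 1: opening $345.73; interest $1.72 → $347.45; payment $103.04; balance $244.41
Month 2: opening $244.41; interest $1.72 → $246.13; payment $103.04; balance $143.09
Month 3: opening $143.09; interest $1.72 → $144.81; payment $103.04; balance $41.77
Month 4: opening $41.77; interest $1.72 → $43.49; payment $43.49; balance $0.00
Total interest: $1.72 + $1.72 + $1.72 + $1.72 = $6.88

$6.88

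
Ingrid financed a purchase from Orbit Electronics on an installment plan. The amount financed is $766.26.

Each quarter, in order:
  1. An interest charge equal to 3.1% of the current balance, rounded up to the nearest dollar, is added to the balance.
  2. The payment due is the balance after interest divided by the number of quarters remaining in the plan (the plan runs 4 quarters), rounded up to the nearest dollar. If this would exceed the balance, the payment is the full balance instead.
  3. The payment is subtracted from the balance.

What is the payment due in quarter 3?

$211.00

Quarter 1: opening $766.26; interest $24.00 → $790.26; payment $198.00; balance $592.26
Quarter 2: opening $592.26; interest $19.00 → $611.26; payment $204.00; balance $407.26
Quarter 3: opening $407.26; interest $13.00 → $420.26; payment $211.00; balance $209.26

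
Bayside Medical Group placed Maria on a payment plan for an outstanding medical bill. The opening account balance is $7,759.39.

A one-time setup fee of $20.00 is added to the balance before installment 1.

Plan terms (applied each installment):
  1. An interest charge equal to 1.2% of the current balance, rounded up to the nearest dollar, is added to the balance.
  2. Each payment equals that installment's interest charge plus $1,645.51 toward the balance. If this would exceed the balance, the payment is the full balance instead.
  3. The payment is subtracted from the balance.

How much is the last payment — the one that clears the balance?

$1,212.35

Installment 1: $7,779.39 +$94.00 interest = $7,873.39; pay $1,739.51 → $6,133.88
Installment 2: $6,133.88 +$74.00 interest = $6,207.88; pay $1,719.51 → $4,488.37
Installment 3: $4,488.37 +$54.00 interest = $4,542.37; pay $1,699.51 → $2,842.86
Installment 4: $2,842.86 +$35.00 interest = $2,877.86; pay $1,680.51 → $1,197.35
Installment 5: $1,197.35 +$15.00 interest = $1,212.35; pay $1,212.35 → $0.00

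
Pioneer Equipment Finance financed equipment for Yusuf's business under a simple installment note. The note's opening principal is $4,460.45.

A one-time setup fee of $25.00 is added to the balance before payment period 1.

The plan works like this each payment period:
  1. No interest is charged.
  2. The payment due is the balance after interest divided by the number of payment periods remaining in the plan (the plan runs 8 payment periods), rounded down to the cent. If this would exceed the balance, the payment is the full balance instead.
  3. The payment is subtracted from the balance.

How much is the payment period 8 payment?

$560.69

Payment period 1: opening $4,485.45; payment $560.68; balance $3,924.77
Payment period 2: opening $3,924.77; payment $560.68; balance $3,364.09
Payment period 3: opening $3,364.09; payment $560.68; balance $2,803.41
Payment period 4: opening $2,803.41; payment $560.68; balance $2,242.73
Payment period 5: opening $2,242.73; payment $560.68; balance $1,682.05
Payment period 6: opening $1,682.05; payment $560.68; balance $1,121.37
Payment period 7: opening $1,121.37; payment $560.68; balance $560.69
Payment period 8: opening $560.69; payment $560.69; balance $0.00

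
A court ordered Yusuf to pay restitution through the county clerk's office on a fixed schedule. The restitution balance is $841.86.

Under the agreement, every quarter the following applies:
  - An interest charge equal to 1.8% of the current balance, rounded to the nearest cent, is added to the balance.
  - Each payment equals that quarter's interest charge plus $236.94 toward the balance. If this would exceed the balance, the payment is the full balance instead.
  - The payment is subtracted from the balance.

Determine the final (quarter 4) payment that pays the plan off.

$133.40

Quarter 1: $841.86 +$15.15 interest = $857.01; pay $252.09 → $604.92
Quarter 2: $604.92 +$10.89 interest = $615.81; pay $247.83 → $367.98
Quarter 3: $367.98 +$6.62 interest = $374.60; pay $243.56 → $131.04
Quarter 4: $131.04 +$2.36 interest = $133.40; pay $133.40 → $0.00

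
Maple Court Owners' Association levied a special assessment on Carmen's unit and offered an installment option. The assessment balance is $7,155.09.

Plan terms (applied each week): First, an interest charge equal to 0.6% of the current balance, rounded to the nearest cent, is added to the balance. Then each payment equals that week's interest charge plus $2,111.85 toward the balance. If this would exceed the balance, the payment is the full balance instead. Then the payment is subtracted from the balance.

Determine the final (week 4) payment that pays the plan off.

$824.46

Week 1: opening $7,155.09; interest $42.93 → $7,198.02; payment $2,154.78; balance $5,043.24
Week 2: opening $5,043.24; interest $30.26 → $5,073.50; payment $2,142.11; balance $2,931.39
Week 3: opening $2,931.39; interest $17.59 → $2,948.98; payment $2,129.44; balance $819.54
Week 4: opening $819.54; interest $4.92 → $824.46; payment $824.46; balance $0.00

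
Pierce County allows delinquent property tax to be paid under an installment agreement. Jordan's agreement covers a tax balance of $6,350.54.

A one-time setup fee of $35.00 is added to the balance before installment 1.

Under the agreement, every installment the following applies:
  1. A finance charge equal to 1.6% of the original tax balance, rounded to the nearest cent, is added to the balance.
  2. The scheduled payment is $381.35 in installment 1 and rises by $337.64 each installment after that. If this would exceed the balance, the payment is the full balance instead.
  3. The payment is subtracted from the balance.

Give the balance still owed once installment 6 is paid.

Installment 1: opening $6,385.54; interest $101.61 → $6,487.15; payment $381.35; balance $6,105.80
Installment 2: opening $6,105.80; interest $101.61 → $6,207.41; payment $718.99; balance $5,488.42
Installment 3: opening $5,488.42; interest $101.61 → $5,590.03; payment $1,056.63; balance $4,533.40
Installment 4: opening $4,533.40; interest $101.61 → $4,635.01; payment $1,394.27; balance $3,240.74
Installment 5: opening $3,240.74; interest $101.61 → $3,342.35; payment $1,731.91; balance $1,610.44
Installment 6: opening $1,610.44; interest $101.61 → $1,712.05; payment $1,712.05; balance $0.00

$0.00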